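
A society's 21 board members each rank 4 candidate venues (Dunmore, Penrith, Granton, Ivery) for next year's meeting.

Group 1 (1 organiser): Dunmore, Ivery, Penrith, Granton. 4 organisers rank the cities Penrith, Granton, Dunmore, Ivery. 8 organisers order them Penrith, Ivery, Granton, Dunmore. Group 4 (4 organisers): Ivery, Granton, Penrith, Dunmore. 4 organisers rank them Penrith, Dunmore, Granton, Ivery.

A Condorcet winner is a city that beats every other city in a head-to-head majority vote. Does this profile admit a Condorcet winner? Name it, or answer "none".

Penrith

Pairwise majorities:
Dunmore vs Penrith: Dunmore is ranked higher on 1 ballot, Penrith on 20. Penrith wins 20–1.
Dunmore vs Granton: Dunmore is ranked higher on 1+4 = 5 ballots, Granton on 16. Granton wins 16–5.
Dunmore vs Ivery: Dunmore preferred on 1+4+4 = 9 ballots; Ivery wins 12–9.
Penrith vs Granton: 1+4+8+4 = 17 for Penrith, 4 for Granton — Penrith by 17–4.
Penrith vs Ivery: Penrith preferred on 4+8+4 = 16 ballots; Penrith wins 16–5.
Granton vs Ivery: Granton is ranked higher on 4+4 = 8 ballots, Ivery on 13. Ivery wins 13–8.
Penrith beats each of Dunmore, Granton, Ivery — Penrith is the Condorcet winner.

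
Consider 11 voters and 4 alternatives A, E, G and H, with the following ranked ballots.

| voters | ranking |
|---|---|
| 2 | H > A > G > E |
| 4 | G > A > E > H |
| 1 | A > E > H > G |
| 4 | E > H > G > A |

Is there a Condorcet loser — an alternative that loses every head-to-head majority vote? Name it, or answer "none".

Head-to-head results (11 voters):
A vs E: 2+4+1 = 7 for A, 4 for E — A by 7–4.
A–G: G 8–3.
A vs H: A preferred on 4+1 = 5 ballots; H wins 6–5.
E vs G: 1+4 = 5 for E, 6 for G — G by 6–5.
E vs H: 9 to 2, E.
G vs H: H, 7–4.
Every alternative wins at least one matchup (A beats E; E beats H; G beats A; H beats A), so there is no Condorcet loser.

none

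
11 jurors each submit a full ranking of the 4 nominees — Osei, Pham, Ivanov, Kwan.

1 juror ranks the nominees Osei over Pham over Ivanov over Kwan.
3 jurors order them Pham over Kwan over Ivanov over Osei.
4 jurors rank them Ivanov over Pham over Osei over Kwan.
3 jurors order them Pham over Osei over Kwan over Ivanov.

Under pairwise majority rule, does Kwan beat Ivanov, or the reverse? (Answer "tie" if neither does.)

Kwan

Ballots ranking Kwan above Ivanov: 3 + 3 = 6.
Ballots ranking Ivanov above Kwan: 11 − 6 = 5.
Kwan wins the head-to-head 6–5.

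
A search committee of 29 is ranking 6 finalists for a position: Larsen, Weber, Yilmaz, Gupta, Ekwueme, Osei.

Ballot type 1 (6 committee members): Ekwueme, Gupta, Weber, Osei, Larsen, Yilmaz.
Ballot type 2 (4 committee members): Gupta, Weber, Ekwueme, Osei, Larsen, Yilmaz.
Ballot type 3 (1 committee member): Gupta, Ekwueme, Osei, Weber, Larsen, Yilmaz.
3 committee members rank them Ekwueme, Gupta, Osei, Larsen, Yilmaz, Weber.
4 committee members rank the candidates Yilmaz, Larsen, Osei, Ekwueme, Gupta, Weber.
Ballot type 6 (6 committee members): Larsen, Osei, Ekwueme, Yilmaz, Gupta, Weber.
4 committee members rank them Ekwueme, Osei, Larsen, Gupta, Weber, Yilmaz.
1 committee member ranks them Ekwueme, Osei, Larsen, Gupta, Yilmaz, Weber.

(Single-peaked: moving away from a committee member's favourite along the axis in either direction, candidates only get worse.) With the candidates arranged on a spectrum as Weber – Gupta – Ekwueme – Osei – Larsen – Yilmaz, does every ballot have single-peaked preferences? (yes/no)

yes

Axis positions: Weber=1, Gupta=2, Ekwueme=3, Osei=4, Larsen=5, Yilmaz=6.
Ballot type 1 (peak Ekwueme at position 3): ranking walks positions 3-2-1-4-5-6, expanding outward from the peak — single-peaked.
Ballot type 2 (peak Gupta at position 2): ranking walks positions 2-1-3-4-5-6, expanding outward from the peak — single-peaked.
Ballot type 3 (peak Gupta at position 2): ranking walks positions 2-3-4-1-5-6, expanding outward from the peak — single-peaked.
Ballot type 4 (peak Ekwueme at position 3): ranking walks positions 3-2-4-5-6-1, expanding outward from the peak — single-peaked.
Ballot type 5 (peak Yilmaz at position 6): ranking walks positions 6-5-4-3-2-1, expanding outward from the peak — single-peaked.
Ballot type 6 (peak Larsen at position 5): ranking walks positions 5-4-3-6-2-1, expanding outward from the peak — single-peaked.
Ballot type 7 (peak Ekwueme at position 3): ranking walks positions 3-4-5-2-1-6, expanding outward from the peak — single-peaked.
Ballot type 8 (peak Ekwueme at position 3): ranking walks positions 3-4-5-2-6-1, expanding outward from the peak — single-peaked.
Every ranking is single-peaked on this axis.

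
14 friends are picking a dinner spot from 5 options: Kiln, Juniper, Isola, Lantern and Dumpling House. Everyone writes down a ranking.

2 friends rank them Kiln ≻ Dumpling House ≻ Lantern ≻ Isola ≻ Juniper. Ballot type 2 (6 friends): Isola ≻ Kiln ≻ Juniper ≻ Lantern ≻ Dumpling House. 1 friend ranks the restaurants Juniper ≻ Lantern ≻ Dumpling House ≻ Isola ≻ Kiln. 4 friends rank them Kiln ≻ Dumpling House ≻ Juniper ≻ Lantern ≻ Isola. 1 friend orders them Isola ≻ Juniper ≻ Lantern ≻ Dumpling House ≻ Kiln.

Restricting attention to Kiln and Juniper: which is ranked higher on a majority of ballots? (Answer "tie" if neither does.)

Kiln

Ballots ranking Kiln above Juniper: 2 + 6 + 4 = 12.
Ballots ranking Juniper above Kiln: 14 − 12 = 2.
Kiln wins the head-to-head 12–2.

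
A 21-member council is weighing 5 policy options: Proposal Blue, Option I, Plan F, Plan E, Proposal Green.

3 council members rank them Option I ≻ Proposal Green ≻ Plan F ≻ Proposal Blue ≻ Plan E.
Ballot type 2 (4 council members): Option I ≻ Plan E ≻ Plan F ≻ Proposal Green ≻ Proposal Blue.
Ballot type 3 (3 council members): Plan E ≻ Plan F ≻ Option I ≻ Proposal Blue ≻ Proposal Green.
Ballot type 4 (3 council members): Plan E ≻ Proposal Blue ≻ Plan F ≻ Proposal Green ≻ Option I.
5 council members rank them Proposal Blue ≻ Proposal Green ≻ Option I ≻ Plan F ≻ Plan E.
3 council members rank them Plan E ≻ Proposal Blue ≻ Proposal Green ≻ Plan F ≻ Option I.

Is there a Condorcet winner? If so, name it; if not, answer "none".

none

Pairwise majorities:
Proposal Blue–Option I: Proposal Blue 11–10.
Proposal Blue vs Plan F: Proposal Blue, 11–10.
Proposal Blue vs Plan E: Plan E wins 13–8.
Proposal Blue vs Proposal Green: Proposal Blue wins 14–7.
Option I–Plan F: Option I 12–9.
Option I vs Plan E: Option I, 12–9.
Option I vs Proposal Green: Proposal Green wins 11–10.
Plan F vs Plan E: Plan E wins 13–8.
Plan F–Proposal Green: Proposal Green 11–10.
Plan E–Proposal Green: Plan E 13–8.
No option is unbeaten: Proposal Blue loses to Plan E; Option I loses to Proposal Blue; Plan F loses to Proposal Blue; Plan E loses to Option I; Proposal Green loses to Proposal Blue. In particular Proposal Blue beats Option I beats Plan E beats Proposal Blue is a majority cycle — no Condorcet winner exists.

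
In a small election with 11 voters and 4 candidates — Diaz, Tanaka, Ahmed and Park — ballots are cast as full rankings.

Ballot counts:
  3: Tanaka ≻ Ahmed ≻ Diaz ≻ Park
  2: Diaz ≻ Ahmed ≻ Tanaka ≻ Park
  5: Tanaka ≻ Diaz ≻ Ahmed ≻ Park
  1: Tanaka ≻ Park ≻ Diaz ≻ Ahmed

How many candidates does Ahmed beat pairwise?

Ahmed against each rival (11 voters):
Ahmed vs Diaz: Diaz, 8–3.
Ahmed vs Tanaka: 2 to 9, Tanaka.
Ahmed vs Park: Ahmed is ranked higher on 3+2+5 = 10 ballots, Park on 1. Ahmed wins 10–1.
Ahmed beats Park; loses to Diaz, Tanaka — 1 pairwise win.

1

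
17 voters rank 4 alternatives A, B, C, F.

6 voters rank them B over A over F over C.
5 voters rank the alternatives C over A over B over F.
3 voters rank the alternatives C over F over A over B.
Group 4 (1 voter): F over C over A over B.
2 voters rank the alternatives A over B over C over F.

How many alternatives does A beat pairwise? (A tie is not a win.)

2

A against each rival (17 voters):
A–B: A 11–6.
A vs C: 8 to 9, C.
A vs F: 13 to 4, A.
A beats B, F; loses to C — 2 pairwise wins.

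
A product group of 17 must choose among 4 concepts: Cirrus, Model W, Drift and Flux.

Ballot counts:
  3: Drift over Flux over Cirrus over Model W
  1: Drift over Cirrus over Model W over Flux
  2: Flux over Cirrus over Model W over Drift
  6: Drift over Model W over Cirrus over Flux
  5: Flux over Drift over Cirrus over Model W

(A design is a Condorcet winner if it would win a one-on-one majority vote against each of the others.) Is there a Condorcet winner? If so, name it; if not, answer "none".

Check each pair by majority over 17 ballots:
Cirrus vs Model W: 11 to 6, Cirrus.
Cirrus vs Drift: Cirrus preferred on 2 ballots; Drift wins 15–2.
Cirrus vs Flux: Cirrus preferred on 1+6 = 7 ballots; Flux wins 10–7.
Model W vs Drift: 2 for Model W, 15 for Drift — Drift by 15–2.
Model W vs Flux: Model W is ranked higher on 1+6 = 7 ballots, Flux on 10. Flux wins 10–7.
Drift vs Flux: 10 to 7, Drift.
Drift wins every pairwise contest, so Drift is the Condorcet winner.

Drift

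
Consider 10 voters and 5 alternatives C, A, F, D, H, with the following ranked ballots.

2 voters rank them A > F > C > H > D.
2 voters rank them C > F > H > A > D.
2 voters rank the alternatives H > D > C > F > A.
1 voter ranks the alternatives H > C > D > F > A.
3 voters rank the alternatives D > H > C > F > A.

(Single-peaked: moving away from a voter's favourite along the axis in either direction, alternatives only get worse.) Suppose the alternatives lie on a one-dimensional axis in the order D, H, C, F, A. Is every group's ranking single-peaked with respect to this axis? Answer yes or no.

yes

Axis positions: D=1, H=2, C=3, F=4, A=5.
Group 1 (peak A at position 5): ranking walks positions 5-4-3-2-1, expanding outward from the peak — single-peaked.
Group 2 (peak C at position 3): ranking walks positions 3-4-2-5-1, expanding outward from the peak — single-peaked.
Group 3 (peak H at position 2): ranking walks positions 2-1-3-4-5, expanding outward from the peak — single-peaked.
Group 4 (peak H at position 2): ranking walks positions 2-3-1-4-5, expanding outward from the peak — single-peaked.
Group 5 (peak D at position 1): ranking walks positions 1-2-3-4-5, expanding outward from the peak — single-peaked.
Every ranking is single-peaked on this axis.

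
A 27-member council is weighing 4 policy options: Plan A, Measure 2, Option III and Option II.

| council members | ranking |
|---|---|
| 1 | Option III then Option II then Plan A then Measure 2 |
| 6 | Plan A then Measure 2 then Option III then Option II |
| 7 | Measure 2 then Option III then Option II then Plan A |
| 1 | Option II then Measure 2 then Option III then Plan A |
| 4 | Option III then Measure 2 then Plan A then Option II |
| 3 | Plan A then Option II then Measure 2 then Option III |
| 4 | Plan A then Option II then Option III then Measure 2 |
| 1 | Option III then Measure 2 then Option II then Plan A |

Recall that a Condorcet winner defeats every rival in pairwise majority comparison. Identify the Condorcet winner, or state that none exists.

Head-to-head results (27 council members):
Plan A vs Measure 2: Plan A, 14–13.
Plan A vs Option III: Option III wins 14–13.
Plan A vs Option II: Plan A wins 17–10.
Measure 2 vs Option III: Measure 2 wins 17–10.
Measure 2 vs Option II: Measure 2, 18–9.
Option III vs Option II: Option III, 19–8.
No option is unbeaten: Plan A loses to Option III; Measure 2 loses to Plan A; Option III loses to Measure 2; Option II loses to Plan A. In particular Plan A beats Measure 2 beats Option III beats Plan A is a majority cycle — no Condorcet winner exists.

none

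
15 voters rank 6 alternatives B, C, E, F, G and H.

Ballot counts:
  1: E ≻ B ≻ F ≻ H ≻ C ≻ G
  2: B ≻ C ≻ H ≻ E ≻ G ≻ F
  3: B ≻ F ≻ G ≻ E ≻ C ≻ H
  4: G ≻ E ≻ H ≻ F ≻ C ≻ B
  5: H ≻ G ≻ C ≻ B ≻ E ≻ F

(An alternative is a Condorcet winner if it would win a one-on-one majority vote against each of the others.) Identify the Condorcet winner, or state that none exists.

Check each pair by majority over 15 ballots:
B vs C: B is ranked higher on 1+2+3 = 6 ballots, C on 9. C wins 9–6.
B vs E: 10 to 5, B.
B vs F: 11 to 4, B.
B vs G: B is ranked higher on 1+2+3 = 6 ballots, G on 9. G wins 9–6.
B vs H: B is ranked higher on 1+2+3 = 6 ballots, H on 9. H wins 9–6.
C vs E: C preferred on 2+5 = 7 ballots; E wins 8–7.
C vs F: 2+5 = 7 for C, 8 for F — F by 8–7.
C vs G: C is ranked higher on 1+2 = 3 ballots, G on 12. G wins 12–3.
C vs H: 2+3 = 5 for C, 10 for H — H by 10–5.
E vs F: 12 to 3, E.
E vs G: 3 to 12, G.
E vs H: 8 to 7, E.
F vs G: F is ranked higher on 1+3 = 4 ballots, G on 11. G wins 11–4.
F vs H: F preferred on 1+3 = 4 ballots; H wins 11–4.
G vs H: G is ranked higher on 3+4 = 7 ballots, H on 8. H wins 8–7.
No alternative is unbeaten: B loses to C; C loses to E; E loses to B; F loses to B; G loses to H; H loses to E. In particular B → E → C → B is a majority cycle — no Condorcet winner exists.

none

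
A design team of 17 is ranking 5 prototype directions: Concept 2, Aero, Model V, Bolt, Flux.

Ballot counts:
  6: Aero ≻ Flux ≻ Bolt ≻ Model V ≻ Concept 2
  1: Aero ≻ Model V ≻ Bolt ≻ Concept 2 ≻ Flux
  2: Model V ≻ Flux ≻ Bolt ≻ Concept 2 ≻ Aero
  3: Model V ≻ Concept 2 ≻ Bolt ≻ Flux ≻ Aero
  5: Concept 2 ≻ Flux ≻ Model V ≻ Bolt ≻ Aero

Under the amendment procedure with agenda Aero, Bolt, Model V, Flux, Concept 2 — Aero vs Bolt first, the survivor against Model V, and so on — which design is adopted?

Concept 2

Round 1: Aero vs Bolt — 7–10, Bolt advances.
Round 2: Bolt vs Model V — 6–11, Model V advances.
Round 3: Model V vs Flux — 6–11, Flux advances.
Round 4: Flux vs Concept 2 — 8–9, Concept 2 advances.
The agenda winner is Concept 2.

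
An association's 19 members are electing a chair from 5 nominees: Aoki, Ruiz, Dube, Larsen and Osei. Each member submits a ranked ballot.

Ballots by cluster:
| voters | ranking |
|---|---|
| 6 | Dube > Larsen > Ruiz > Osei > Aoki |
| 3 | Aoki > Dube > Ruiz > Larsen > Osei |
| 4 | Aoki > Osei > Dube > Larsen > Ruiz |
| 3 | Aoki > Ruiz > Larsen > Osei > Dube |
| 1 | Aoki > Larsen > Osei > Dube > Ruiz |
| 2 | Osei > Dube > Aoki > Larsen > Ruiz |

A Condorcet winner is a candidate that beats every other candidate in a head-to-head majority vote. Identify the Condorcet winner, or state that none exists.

Pairwise majorities:
Aoki vs Ruiz: Aoki is ranked higher on 3+4+3+1+2 = 13 ballots, Ruiz on 6. Aoki wins 13–6.
Aoki–Dube: Aoki 11–8.
Aoki vs Larsen: 13 to 6, Aoki.
Aoki vs Osei: Aoki is ranked higher on 3+4+3+1 = 11 ballots, Osei on 8. Aoki wins 11–8.
Ruiz vs Dube: 3 to 16, Dube.
Ruiz vs Larsen: Ruiz preferred on 3+3 = 6 ballots; Larsen wins 13–6.
Ruiz vs Osei: Ruiz preferred on 6+3+3 = 12 ballots; Ruiz wins 12–7.
Dube vs Larsen: Dube is ranked higher on 6+3+4+2 = 15 ballots, Larsen on 4. Dube wins 15–4.
Dube vs Osei: 6+3 = 9 for Dube, 10 for Osei — Osei by 10–9.
Larsen–Osei: Larsen 13–6.
Aoki beats each of Ruiz, Dube, Larsen, Osei — Aoki is the Condorcet winner.

Aoki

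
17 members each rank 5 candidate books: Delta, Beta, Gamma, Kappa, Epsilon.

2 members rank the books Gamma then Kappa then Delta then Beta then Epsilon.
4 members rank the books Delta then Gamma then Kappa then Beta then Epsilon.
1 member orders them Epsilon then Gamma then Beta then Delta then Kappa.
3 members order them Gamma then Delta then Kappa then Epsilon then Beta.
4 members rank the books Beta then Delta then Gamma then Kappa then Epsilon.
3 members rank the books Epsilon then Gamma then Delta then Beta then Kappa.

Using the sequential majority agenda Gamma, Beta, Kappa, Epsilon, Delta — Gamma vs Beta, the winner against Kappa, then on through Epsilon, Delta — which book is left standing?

Round 1: Gamma vs Beta — 13–4, Gamma advances.
Round 2: Gamma vs Kappa — 17–0, Gamma advances.
Round 3: Gamma vs Epsilon — 13–4, Gamma advances.
Round 4: Gamma vs Delta — 9–8, Gamma advances.
Gamma survives the agenda.

Gamma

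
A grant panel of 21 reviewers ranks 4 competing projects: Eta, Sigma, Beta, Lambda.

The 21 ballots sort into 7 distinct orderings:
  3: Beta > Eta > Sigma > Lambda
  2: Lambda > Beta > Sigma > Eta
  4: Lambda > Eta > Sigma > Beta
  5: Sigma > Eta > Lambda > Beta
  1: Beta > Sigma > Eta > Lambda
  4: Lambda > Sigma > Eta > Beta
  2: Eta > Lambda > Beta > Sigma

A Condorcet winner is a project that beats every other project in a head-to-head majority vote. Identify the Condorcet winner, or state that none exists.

none

Head-to-head results (21 reviewers):
Eta vs Sigma: Eta preferred on 3+4+2 = 9 ballots; Sigma wins 12–9.
Eta vs Beta: 15 to 6, Eta.
Eta vs Lambda: Eta preferred on 3+5+1+2 = 11 ballots; Eta wins 11–10.
Sigma vs Beta: 13 to 8, Sigma.
Sigma vs Lambda: Sigma preferred on 3+5+1 = 9 ballots; Lambda wins 12–9.
Beta vs Lambda: 3+1 = 4 for Beta, 17 for Lambda — Lambda by 17–4.
No project is unbeaten: Eta loses to Sigma; Sigma loses to Lambda; Beta loses to Eta; Lambda loses to Eta. In particular Eta > Lambda > Sigma > Eta is a majority cycle — no Condorcet winner exists.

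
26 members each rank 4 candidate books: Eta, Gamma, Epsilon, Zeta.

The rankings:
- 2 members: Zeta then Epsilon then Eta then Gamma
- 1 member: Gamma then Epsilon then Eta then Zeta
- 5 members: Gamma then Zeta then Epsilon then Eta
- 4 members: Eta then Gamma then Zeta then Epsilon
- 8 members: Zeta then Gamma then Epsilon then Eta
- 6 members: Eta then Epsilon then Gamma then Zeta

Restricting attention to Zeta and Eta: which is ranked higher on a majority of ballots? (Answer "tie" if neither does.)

Zeta

Ballots ranking Zeta above Eta: 2 + 5 + 8 = 15.
Ballots ranking Eta above Zeta: 26 − 15 = 11.
Zeta wins the head-to-head 15–11.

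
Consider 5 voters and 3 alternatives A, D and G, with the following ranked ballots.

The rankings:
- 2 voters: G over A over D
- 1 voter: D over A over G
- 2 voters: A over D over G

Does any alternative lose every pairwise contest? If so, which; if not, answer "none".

Head-to-head results (5 voters):
A vs D: 2+2 = 4 for A, 1 for D — A by 4–1.
A vs G: A wins 3–2.
D vs G: 3 to 2, D.
Only G has no wins; G is the Condorcet loser.

G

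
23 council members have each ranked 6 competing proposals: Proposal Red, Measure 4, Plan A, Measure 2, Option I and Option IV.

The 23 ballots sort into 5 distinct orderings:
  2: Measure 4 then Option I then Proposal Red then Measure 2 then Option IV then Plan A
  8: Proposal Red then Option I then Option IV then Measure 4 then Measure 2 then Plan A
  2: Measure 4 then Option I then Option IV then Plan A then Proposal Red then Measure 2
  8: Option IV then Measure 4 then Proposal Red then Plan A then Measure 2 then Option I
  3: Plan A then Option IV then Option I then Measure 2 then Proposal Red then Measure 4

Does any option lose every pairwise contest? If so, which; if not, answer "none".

Measure 2

Pairwise majorities:
Proposal Red vs Measure 4: Measure 4 wins 12–11.
Proposal Red vs Plan A: Proposal Red preferred on 2+8+8 = 18 ballots; Proposal Red wins 18–5.
Proposal Red vs Measure 2: 20 to 3, Proposal Red.
Proposal Red vs Option I: 8+8 = 16 for Proposal Red, 7 for Option I — Proposal Red by 16–7.
Proposal Red vs Option IV: Option IV, 13–10.
Measure 4 vs Plan A: Measure 4 preferred on 2+8+2+8 = 20 ballots; Measure 4 wins 20–3.
Measure 4 vs Measure 2: 20 to 3, Measure 4.
Measure 4 vs Option I: Measure 4, 12–11.
Measure 4 vs Option IV: Option IV, 19–4.
Plan A vs Measure 2: Plan A, 13–10.
Plan A vs Option I: Plan A is ranked higher on 8+3 = 11 ballots, Option I on 12. Option I wins 12–11.
Plan A vs Option IV: Option IV, 20–3.
Measure 2 vs Option I: Option I, 15–8.
Measure 2 vs Option IV: Measure 2 is ranked higher on 2 ballots, Option IV on 21. Option IV wins 21–2.
Option I vs Option IV: 2+8+2 = 12 for Option I, 11 for Option IV — Option I by 12–11.
Only Measure 2 has no wins; Measure 2 is the Condorcet loser.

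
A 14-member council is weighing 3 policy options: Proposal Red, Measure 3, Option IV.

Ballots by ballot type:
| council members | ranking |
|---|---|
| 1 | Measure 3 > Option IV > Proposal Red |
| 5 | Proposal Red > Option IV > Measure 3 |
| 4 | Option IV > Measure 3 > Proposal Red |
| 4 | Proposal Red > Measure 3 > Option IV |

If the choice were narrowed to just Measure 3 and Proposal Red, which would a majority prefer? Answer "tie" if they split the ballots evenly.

Proposal Red

Ballots ranking Measure 3 above Proposal Red: 1 + 4 = 5.
Ballots ranking Proposal Red above Measure 3: 14 − 5 = 9.
Proposal Red wins the head-to-head 9–5.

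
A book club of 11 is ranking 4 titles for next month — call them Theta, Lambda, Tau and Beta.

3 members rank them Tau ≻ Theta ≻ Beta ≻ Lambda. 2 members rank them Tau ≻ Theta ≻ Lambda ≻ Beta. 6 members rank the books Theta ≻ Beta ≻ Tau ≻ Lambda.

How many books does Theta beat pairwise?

3

Theta against each rival (11 members):
Theta–Lambda: Theta 11–0.
Theta vs Tau: Theta wins 6–5.
Theta vs Beta: 11 to 0, Theta.
Theta beats Lambda, Tau, Beta — 3 pairwise wins.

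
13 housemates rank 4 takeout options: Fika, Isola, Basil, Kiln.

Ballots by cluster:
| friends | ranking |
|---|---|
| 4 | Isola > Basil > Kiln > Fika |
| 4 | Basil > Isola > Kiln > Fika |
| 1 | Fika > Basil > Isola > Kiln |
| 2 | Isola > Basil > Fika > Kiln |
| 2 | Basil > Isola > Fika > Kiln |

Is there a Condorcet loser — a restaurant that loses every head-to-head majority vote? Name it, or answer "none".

Head-to-head results (13 friends):
Fika vs Isola: Fika preferred on 1 ballot; Isola wins 12–1.
Fika vs Basil: 1 for Fika, 12 for Basil — Basil by 12–1.
Fika–Kiln: Kiln 8–5.
Isola–Basil: Basil 7–6.
Isola vs Kiln: Isola wins 13–0.
Basil vs Kiln: Basil, 13–0.
Fika is beaten in every head-to-head and is the Condorcet loser.

Fika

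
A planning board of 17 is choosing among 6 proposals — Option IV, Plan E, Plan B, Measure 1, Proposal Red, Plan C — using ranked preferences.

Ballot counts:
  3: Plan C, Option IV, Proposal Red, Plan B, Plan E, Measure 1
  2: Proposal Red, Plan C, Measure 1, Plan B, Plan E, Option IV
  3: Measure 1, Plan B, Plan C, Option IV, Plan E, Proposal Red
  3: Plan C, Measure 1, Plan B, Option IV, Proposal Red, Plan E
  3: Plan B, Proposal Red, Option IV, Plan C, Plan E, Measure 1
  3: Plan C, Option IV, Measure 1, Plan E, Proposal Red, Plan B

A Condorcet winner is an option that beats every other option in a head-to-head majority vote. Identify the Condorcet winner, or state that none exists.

Plan C

Pairwise majorities:
Option IV vs Plan E: Option IV preferred on 3+3+3+3+3 = 15 ballots; Option IV wins 15–2.
Option IV–Plan B: Plan B 11–6.
Option IV–Measure 1: Option IV 9–8.
Option IV vs Proposal Red: Option IV is ranked higher on 3+3+3+3 = 12 ballots, Proposal Red on 5. Option IV wins 12–5.
Option IV vs Plan C: 3 to 14, Plan C.
Plan E vs Plan B: 3 for Plan E, 14 for Plan B — Plan B by 14–3.
Plan E vs Measure 1: 3+3 = 6 for Plan E, 11 for Measure 1 — Measure 1 by 11–6.
Plan E–Proposal Red: Proposal Red 11–6.
Plan E vs Plan C: Plan C wins 17–0.
Plan B vs Measure 1: 3+3 = 6 for Plan B, 11 for Measure 1 — Measure 1 by 11–6.
Plan B vs Proposal Red: Plan B preferred on 3+3+3 = 9 ballots; Plan B wins 9–8.
Plan B vs Plan C: Plan B preferred on 3+3 = 6 ballots; Plan C wins 11–6.
Measure 1 vs Proposal Red: Measure 1 wins 9–8.
Measure 1 vs Plan C: Measure 1 preferred on 3 ballots; Plan C wins 14–3.
Proposal Red vs Plan C: Proposal Red preferred on 2+3 = 5 ballots; Plan C wins 12–5.
Plan C defeats every rival head-to-head and is the Condorcet winner.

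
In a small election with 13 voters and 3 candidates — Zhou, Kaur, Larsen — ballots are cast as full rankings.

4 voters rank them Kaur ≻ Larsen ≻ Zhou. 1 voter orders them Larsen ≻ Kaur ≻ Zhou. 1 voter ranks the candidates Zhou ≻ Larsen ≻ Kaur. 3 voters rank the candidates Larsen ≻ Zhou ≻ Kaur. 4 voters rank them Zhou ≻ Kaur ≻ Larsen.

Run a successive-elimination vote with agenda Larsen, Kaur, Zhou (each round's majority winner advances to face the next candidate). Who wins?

Zhou

Round 1: Larsen vs Kaur — 5–8, Kaur advances.
Round 2: Kaur vs Zhou — 5–8, Zhou advances.
Zhou survives the agenda.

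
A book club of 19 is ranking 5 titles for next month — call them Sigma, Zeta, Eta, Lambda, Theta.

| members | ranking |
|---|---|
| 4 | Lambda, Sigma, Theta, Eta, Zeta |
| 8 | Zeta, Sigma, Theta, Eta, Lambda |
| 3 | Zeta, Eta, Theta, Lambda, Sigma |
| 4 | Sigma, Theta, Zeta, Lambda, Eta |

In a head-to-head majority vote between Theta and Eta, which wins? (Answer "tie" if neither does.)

Ballots ranking Theta above Eta: 4 + 8 + 4 = 16.
Ballots ranking Eta above Theta: 19 − 16 = 3.
Theta wins the head-to-head 16–3.

Theta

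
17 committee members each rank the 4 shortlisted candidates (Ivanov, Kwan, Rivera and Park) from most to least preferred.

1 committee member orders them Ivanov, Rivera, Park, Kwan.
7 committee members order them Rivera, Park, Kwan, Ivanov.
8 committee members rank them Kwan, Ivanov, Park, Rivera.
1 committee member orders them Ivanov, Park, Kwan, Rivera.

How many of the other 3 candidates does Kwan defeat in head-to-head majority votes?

Kwan against each rival (17 committee members):
Kwan vs Ivanov: 7+8 = 15 for Kwan, 2 for Ivanov — Kwan by 15–2.
Kwan vs Rivera: Kwan is ranked higher on 8+1 = 9 ballots, Rivera on 8. Kwan wins 9–8.
Kwan vs Park: 8 for Kwan, 9 for Park — Park by 9–8.
Kwan beats Ivanov, Rivera; loses to Park — 2 pairwise wins.

2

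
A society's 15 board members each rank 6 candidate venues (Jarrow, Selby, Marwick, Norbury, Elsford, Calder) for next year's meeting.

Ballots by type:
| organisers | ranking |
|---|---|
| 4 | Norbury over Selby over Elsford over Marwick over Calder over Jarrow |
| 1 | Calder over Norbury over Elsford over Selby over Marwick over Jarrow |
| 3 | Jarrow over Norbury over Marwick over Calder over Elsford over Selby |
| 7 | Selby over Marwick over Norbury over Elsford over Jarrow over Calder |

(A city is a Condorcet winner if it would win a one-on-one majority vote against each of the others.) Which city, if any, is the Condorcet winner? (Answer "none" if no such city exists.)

Head-to-head results (15 organisers):
Jarrow vs Selby: Jarrow preferred on 3 ballots; Selby wins 12–3.
Jarrow vs Marwick: Marwick wins 12–3.
Jarrow vs Norbury: 3 to 12, Norbury.
Jarrow vs Elsford: Elsford wins 12–3.
Jarrow–Calder: Jarrow 10–5.
Selby vs Marwick: Selby is ranked higher on 4+1+7 = 12 ballots, Marwick on 3. Selby wins 12–3.
Selby vs Norbury: 7 for Selby, 8 for Norbury — Norbury by 8–7.
Selby vs Elsford: 4+7 = 11 for Selby, 4 for Elsford — Selby by 11–4.
Selby vs Calder: Selby, 11–4.
Marwick–Norbury: Norbury 8–7.
Marwick vs Elsford: Marwick, 10–5.
Marwick vs Calder: Marwick preferred on 4+3+7 = 14 ballots; Marwick wins 14–1.
Norbury vs Elsford: Norbury wins 15–0.
Norbury–Calder: Norbury 14–1.
Elsford vs Calder: Elsford, 11–4.
Norbury beats each of Jarrow, Selby, Marwick, Elsford, Calder — Norbury is the Condorcet winner.

Norbury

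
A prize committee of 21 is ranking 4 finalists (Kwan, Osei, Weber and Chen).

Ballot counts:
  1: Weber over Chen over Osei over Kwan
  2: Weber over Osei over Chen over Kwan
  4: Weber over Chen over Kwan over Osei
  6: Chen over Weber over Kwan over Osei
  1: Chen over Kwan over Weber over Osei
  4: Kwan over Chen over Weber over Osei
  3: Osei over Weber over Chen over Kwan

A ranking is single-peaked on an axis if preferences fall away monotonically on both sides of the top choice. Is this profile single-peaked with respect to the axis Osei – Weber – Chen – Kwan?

yes

Axis positions: Osei=1, Weber=2, Chen=3, Kwan=4.
Type 1 (peak Weber at position 2): ranking walks positions 2-3-1-4, expanding outward from the peak — single-peaked.
Type 2 (peak Weber at position 2): ranking walks positions 2-1-3-4, expanding outward from the peak — single-peaked.
Type 3 (peak Weber at position 2): ranking walks positions 2-3-4-1, expanding outward from the peak — single-peaked.
Type 4 (peak Chen at position 3): ranking walks positions 3-2-4-1, expanding outward from the peak — single-peaked.
Type 5 (peak Chen at position 3): ranking walks positions 3-4-2-1, expanding outward from the peak — single-peaked.
Type 6 (peak Kwan at position 4): ranking walks positions 4-3-2-1, expanding outward from the peak — single-peaked.
Type 7 (peak Osei at position 1): ranking walks positions 1-2-3-4, expanding outward from the peak — single-peaked.
Every ranking is single-peaked on this axis.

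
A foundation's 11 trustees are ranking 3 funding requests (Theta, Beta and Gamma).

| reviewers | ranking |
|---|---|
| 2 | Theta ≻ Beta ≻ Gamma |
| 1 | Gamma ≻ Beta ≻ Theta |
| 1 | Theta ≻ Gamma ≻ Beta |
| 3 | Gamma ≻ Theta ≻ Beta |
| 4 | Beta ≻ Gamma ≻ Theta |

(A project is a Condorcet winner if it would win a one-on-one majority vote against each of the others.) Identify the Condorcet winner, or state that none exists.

Pairwise majorities:
Theta vs Beta: Theta preferred on 2+1+3 = 6 ballots; Theta wins 6–5.
Theta vs Gamma: Theta preferred on 2+1 = 3 ballots; Gamma wins 8–3.
Beta vs Gamma: 2+4 = 6 for Beta, 5 for Gamma — Beta by 6–5.
No project is unbeaten: Theta loses to Gamma; Beta loses to Theta; Gamma loses to Beta. In particular Theta beats Beta beats Gamma beats Theta is a majority cycle — no Condorcet winner exists.

none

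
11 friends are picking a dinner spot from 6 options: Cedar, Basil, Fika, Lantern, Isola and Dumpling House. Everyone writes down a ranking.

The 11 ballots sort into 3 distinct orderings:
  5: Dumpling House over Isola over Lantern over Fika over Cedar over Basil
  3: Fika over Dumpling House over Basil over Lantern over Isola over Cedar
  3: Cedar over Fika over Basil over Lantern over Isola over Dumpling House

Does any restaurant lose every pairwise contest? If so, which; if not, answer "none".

Pairwise majorities:
Cedar vs Basil: Cedar, 8–3.
Cedar vs Fika: Fika wins 8–3.
Cedar vs Lantern: 3 for Cedar, 8 for Lantern — Lantern by 8–3.
Cedar vs Isola: Cedar is ranked higher on 3 ballots, Isola on 8. Isola wins 8–3.
Cedar vs Dumpling House: Dumpling House wins 8–3.
Basil vs Fika: Fika, 11–0.
Basil vs Lantern: 6 to 5, Basil.
Basil vs Isola: Basil is ranked higher on 3+3 = 6 ballots, Isola on 5. Basil wins 6–5.
Basil vs Dumpling House: Basil is ranked higher on 3 ballots, Dumpling House on 8. Dumpling House wins 8–3.
Fika vs Lantern: Fika, 6–5.
Fika–Isola: Fika 6–5.
Fika–Dumpling House: Fika 6–5.
Lantern vs Isola: 6 to 5, Lantern.
Lantern vs Dumpling House: Lantern is ranked higher on 3 ballots, Dumpling House on 8. Dumpling House wins 8–3.
Isola vs Dumpling House: Dumpling House, 8–3.
Every restaurant wins at least one matchup (Cedar beats Basil; Basil beats Lantern; Fika beats Cedar; Lantern beats Cedar; Isola beats Cedar; Dumpling House beats Cedar), so there is no Condorcet loser.

none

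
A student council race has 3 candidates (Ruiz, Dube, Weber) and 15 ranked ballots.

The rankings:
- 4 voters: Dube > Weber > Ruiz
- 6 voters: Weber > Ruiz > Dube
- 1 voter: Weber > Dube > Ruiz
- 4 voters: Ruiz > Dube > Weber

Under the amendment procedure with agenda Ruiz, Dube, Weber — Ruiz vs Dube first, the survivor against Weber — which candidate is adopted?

Round 1: Ruiz vs Dube — 10–5, Ruiz advances.
Round 2: Ruiz vs Weber — 4–11, Weber advances.
The agenda winner is Weber.

Weber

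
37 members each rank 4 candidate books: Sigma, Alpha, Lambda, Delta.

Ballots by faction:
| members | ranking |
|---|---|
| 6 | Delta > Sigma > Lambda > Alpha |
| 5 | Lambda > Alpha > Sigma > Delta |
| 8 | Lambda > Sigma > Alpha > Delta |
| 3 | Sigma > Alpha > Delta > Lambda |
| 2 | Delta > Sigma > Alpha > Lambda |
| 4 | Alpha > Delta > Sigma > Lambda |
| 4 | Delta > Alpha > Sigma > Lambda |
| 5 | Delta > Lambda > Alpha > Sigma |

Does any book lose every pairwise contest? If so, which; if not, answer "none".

Head-to-head results (37 members):
Sigma vs Alpha: 19 to 18, Sigma.
Sigma vs Lambda: Sigma is ranked higher on 6+3+2+4+4 = 19 ballots, Lambda on 18. Sigma wins 19–18.
Sigma vs Delta: Delta, 21–16.
Alpha–Lambda: Lambda 24–13.
Alpha vs Delta: Alpha preferred on 5+8+3+4 = 20 ballots; Alpha wins 20–17.
Lambda vs Delta: 13 to 24, Delta.
No book is winless: Sigma beats Alpha; Alpha beats Delta; Lambda beats Alpha; Delta beats Sigma. There is no Condorcet loser.

none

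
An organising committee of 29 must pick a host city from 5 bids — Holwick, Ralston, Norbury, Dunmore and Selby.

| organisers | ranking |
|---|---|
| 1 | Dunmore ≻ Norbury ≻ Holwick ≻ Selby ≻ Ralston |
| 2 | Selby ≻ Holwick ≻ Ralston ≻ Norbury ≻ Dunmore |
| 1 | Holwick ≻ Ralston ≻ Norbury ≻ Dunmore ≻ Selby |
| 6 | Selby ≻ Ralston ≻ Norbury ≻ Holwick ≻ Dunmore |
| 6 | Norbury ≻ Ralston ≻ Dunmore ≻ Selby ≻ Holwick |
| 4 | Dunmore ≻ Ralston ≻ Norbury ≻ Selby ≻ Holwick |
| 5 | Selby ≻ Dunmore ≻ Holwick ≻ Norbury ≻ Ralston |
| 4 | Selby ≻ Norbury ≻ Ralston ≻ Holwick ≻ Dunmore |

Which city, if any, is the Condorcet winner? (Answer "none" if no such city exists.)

Selby

Pairwise majorities:
Holwick–Ralston: Ralston 20–9.
Holwick vs Norbury: Norbury, 21–8.
Holwick vs Dunmore: Dunmore, 16–13.
Holwick–Selby: Selby 27–2.
Ralston vs Norbury: Norbury, 16–13.
Ralston vs Dunmore: Ralston wins 19–10.
Ralston vs Selby: Selby wins 18–11.
Norbury–Dunmore: Norbury 19–10.
Norbury vs Selby: Selby, 17–12.
Dunmore vs Selby: Selby, 17–12.
Selby beats each of Holwick, Ralston, Norbury, Dunmore — Selby is the Condorcet winner.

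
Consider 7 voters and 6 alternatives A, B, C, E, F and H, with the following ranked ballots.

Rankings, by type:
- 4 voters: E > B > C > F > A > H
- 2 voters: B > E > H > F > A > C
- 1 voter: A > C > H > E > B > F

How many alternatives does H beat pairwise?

H against each rival (7 voters):
H vs A: H preferred on 2 ballots; A wins 5–2.
H vs B: H preferred on 1 ballot; B wins 6–1.
H vs C: C, 5–2.
H vs E: E wins 6–1.
H vs F: F, 4–3.
H beats no one; loses to A, B, C, E, F — 0 pairwise wins.

0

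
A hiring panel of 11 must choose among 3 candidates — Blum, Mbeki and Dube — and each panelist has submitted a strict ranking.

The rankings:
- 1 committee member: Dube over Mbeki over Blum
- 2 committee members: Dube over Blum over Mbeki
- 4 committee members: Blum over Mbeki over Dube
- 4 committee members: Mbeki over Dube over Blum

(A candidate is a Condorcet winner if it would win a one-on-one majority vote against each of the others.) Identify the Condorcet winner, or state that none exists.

Pairwise majorities:
Blum vs Mbeki: Blum is ranked higher on 2+4 = 6 ballots, Mbeki on 5. Blum wins 6–5.
Blum vs Dube: 4 to 7, Dube.
Mbeki vs Dube: Mbeki preferred on 4+4 = 8 ballots; Mbeki wins 8–3.
Each candidate drops at least one matchup (Blum loses to Dube; Mbeki loses to Blum; Dube loses to Mbeki); the cycle Blum beats Mbeki beats Dube beats Blum rules out a Condorcet winner.

none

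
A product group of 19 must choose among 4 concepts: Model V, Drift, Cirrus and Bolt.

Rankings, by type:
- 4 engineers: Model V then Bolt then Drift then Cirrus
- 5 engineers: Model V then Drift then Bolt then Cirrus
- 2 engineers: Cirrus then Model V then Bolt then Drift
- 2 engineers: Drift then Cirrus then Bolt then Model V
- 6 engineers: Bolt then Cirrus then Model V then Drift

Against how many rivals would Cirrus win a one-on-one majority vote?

1

Cirrus against each rival (19 engineers):
Cirrus vs Model V: 2+2+6 = 10 for Cirrus, 9 for Model V — Cirrus by 10–9.
Cirrus–Drift: Drift 11–8.
Cirrus vs Bolt: 2+2 = 4 for Cirrus, 15 for Bolt — Bolt by 15–4.
Cirrus beats Model V; loses to Drift, Bolt — 1 pairwise win.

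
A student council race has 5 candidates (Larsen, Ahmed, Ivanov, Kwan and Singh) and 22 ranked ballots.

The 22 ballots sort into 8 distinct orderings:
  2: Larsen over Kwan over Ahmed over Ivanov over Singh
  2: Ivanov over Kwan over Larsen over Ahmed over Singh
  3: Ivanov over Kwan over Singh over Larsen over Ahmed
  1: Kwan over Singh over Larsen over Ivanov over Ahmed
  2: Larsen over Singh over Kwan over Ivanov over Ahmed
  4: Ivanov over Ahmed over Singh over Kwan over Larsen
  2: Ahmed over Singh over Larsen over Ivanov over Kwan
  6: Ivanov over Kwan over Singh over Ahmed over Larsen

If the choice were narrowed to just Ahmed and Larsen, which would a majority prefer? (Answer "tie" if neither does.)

Ballots ranking Ahmed above Larsen: 4 + 2 + 6 = 12.
Ballots ranking Larsen above Ahmed: 22 − 12 = 10.
Ahmed wins the head-to-head 12–10.

Ahmed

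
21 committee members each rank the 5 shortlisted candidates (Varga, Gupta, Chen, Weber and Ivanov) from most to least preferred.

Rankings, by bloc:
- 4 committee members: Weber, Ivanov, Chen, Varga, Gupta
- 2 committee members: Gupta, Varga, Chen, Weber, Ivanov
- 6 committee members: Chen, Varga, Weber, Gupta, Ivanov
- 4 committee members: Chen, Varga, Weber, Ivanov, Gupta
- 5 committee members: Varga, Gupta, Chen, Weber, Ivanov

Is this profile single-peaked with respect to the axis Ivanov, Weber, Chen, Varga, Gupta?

Axis positions: Ivanov=1, Weber=2, Chen=3, Varga=4, Gupta=5.
Bloc 1 (peak Weber at position 2): ranking walks positions 2-1-3-4-5, expanding outward from the peak — single-peaked.
Bloc 2 (peak Gupta at position 5): ranking walks positions 5-4-3-2-1, expanding outward from the peak — single-peaked.
Bloc 3 (peak Chen at position 3): ranking walks positions 3-4-2-5-1, expanding outward from the peak — single-peaked.
Bloc 4 (peak Chen at position 3): ranking walks positions 3-4-2-1-5, expanding outward from the peak — single-peaked.
Bloc 5 (peak Varga at position 4): ranking walks positions 4-5-3-2-1, expanding outward from the peak — single-peaked.
Every ranking is single-peaked on this axis.

yes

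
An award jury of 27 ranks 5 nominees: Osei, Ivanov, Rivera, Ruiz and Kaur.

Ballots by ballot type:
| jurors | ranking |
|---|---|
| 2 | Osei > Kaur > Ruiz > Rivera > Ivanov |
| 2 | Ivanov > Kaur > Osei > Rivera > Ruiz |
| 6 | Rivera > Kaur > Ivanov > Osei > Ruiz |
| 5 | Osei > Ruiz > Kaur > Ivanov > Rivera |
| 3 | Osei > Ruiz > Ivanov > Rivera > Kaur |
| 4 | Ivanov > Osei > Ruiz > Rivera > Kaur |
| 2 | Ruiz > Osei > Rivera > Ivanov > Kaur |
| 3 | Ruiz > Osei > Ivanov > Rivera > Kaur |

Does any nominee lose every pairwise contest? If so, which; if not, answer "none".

Pairwise majorities:
Osei vs Ivanov: Osei is ranked higher on 2+5+3+2+3 = 15 ballots, Ivanov on 12. Osei wins 15–12.
Osei vs Rivera: Osei is ranked higher on 21 ballots, Rivera on 6. Osei wins 21–6.
Osei vs Ruiz: Osei, 22–5.
Osei vs Kaur: 19 to 8, Osei.
Ivanov vs Rivera: Ivanov preferred on 2+5+3+4+3 = 17 ballots; Ivanov wins 17–10.
Ivanov–Ruiz: Ruiz 15–12.
Ivanov vs Kaur: Ivanov preferred on 2+3+4+2+3 = 14 ballots; Ivanov wins 14–13.
Rivera vs Ruiz: 2+6 = 8 for Rivera, 19 for Ruiz — Ruiz by 19–8.
Rivera vs Kaur: 18 to 9, Rivera.
Ruiz–Kaur: Ruiz 17–10.
Kaur is beaten in every head-to-head and is the Condorcet loser.

Kaur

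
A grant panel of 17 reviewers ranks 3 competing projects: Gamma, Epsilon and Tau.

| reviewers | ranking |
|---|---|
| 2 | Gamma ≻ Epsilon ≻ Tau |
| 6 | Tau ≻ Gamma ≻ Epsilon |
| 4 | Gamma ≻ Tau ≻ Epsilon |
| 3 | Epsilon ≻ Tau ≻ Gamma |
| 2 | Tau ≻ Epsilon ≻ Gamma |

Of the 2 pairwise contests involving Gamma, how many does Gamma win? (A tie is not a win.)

1

Gamma against each rival (17 reviewers):
Gamma vs Epsilon: Gamma is ranked higher on 2+6+4 = 12 ballots, Epsilon on 5. Gamma wins 12–5.
Gamma vs Tau: Tau, 11–6.
Gamma beats Epsilon; loses to Tau — 1 pairwise win.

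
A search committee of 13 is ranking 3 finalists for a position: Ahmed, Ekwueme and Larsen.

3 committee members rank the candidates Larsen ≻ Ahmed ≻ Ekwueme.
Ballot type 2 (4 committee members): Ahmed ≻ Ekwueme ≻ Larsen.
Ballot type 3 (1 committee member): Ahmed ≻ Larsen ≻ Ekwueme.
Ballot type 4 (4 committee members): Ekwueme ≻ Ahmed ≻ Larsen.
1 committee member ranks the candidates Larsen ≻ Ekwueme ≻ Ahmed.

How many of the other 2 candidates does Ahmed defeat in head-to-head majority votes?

Ahmed against each rival (13 committee members):
Ahmed vs Ekwueme: 8 to 5, Ahmed.
Ahmed vs Larsen: Ahmed preferred on 4+1+4 = 9 ballots; Ahmed wins 9–4.
Ahmed beats Ekwueme, Larsen — 2 pairwise wins.

2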